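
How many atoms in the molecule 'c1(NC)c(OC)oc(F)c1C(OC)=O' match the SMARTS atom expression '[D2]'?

4

Check the 14 heavy atoms by environment: 1× o (aromatic, D2) → match; 4× c (aromatic, D3) → no; 2× O (D2) → match; 3× C (D1) → no; 1× F (D1) → no; 1× N (D2) → match; 1× C (D3) → no; 1× O (D1) → no.
Summing the matching environments: 1 + 2 + 1 = 4 matching atoms.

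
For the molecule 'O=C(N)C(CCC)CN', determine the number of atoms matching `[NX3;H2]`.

Check the 9 heavy atoms by environment: 3× C (H2, X4) → no; 1× C (H1, X4) → no; 1× C (H0, X3) → no; 1× O (H0, X1) → no; 2× N (H2, X3) → match; 1× C (H3, X4) → no.
That gives 2 matching atoms.

2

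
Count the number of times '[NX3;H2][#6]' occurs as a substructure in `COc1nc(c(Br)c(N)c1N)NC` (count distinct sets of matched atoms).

2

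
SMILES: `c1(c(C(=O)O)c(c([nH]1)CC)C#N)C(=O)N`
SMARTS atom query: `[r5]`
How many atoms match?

5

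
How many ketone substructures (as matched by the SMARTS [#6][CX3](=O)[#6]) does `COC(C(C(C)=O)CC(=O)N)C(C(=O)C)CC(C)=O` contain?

[#6][CX3](=O)[#6] is the SMARTS for a ketone: a carbonyl carbon (no H) flanked by two carbons.
The molecule carries 3 separate instances of an acetyl/ketone group (-C(=O)CH3) meeting every constraint; each maps to a distinct set of atoms, giving 3 matches.

3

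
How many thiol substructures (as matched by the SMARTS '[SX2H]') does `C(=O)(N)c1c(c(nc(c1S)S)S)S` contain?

4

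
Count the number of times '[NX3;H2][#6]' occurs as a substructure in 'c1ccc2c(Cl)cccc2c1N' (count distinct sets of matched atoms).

1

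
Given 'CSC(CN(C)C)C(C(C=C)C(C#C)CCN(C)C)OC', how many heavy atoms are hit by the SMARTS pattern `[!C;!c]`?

4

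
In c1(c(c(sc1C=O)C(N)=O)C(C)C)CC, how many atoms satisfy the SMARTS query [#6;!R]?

7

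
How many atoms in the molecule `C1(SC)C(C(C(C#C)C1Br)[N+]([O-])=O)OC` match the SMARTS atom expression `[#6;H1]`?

The query [#6;H1] means: any carbon bearing exactly one hydrogen.
Check the 15 heavy atoms by environment: 6× C (H1) → match; 1× N (charge +1, H0) → no; 1× O (charge -1, H0) → no; 2× O (H0) → no; 2× C (H3) → no; 1× C (H0) → no; 1× S (H0) → no; 1× Br (H0) → no.
That gives 6 matching atoms.

6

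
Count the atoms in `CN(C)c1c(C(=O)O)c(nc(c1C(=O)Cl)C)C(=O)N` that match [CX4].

3

The query [CX4] means: C with X4: aliphatic carbon with exactly 4 total connections (bonds + H).
Check the 19 heavy atoms by environment: 1× n (aromatic, X2) → no; 5× c (aromatic, X3) → no; 3× C (X3) → no; 3× O (X1) → no; 1× O (X2) → no; 2× N (X3) → no; 3× C (X4) → match; 1× Cl (X1) → no.
That gives 3 matching atoms.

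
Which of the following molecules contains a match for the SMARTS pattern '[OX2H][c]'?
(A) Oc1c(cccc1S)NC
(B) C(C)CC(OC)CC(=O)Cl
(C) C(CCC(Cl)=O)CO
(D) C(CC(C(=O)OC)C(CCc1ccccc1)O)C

A

[OX2H][c] describes a hydroxyl oxygen attached to an aromatic carbon (a phenol).
(A) contains a hydroxyl group (-OH), which satisfies every atom and bond constraint.
(B) has a methoxy ether (-OCH3) but the oxygen has H0, not H1.
(C) has a hydroxyl group (-OH) but the -OH is on an aliphatic carbon, not an aromatic c.
(D) has a hydroxyl group (-OH) but the -OH is on an aliphatic carbon, not an aromatic c.
So the answer is (A).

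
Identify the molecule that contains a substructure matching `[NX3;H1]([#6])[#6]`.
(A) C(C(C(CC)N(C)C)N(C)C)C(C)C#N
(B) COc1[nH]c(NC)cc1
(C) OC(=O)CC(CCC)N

[NX3;H1]([#6])[#6] describes a trivalent nitrogen with one H, bonded to two carbons (a secondary amine).
(A) has a dimethylamino group (-N(CH3)2) but the nitrogen has H0, not H1.
(B) contains an N-methylamino group (-NHCH3), which satisfies every atom and bond constraint.
(C) has a primary amino group (-NH2) but the nitrogen has H2 and only one carbon neighbour.
So the answer is (B).

B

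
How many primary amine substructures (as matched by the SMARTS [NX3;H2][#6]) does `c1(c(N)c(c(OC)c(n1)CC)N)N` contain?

3

[NX3;H2][#6] is the SMARTS for a primary amine: a trivalent nitrogen with two H attached to carbon.
The molecule carries 3 separate instances of a primary amino group (-NH2) meeting every constraint; each maps to a distinct set of atoms, giving 3 matches.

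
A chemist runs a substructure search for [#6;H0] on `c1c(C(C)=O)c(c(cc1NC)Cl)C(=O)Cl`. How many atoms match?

6

The query [#6;H0] means: any carbon with no attached hydrogen.
Check the 15 heavy atoms by environment: 2× c (aromatic, H1) → no; 4× c (aromatic, H0) → match; 2× C (H0) → match; 2× O (H0) → no; 2× Cl (H0) → no; 1× N (H1) → no; 2× C (H3) → no.
Summing the matching environments: 4 + 2 = 6 matching atoms.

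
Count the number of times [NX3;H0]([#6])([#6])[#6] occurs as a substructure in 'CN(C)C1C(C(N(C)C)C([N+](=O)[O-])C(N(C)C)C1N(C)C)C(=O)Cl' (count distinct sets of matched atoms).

4

[NX3;H0]([#6])([#6])[#6] is the SMARTS for a tertiary amine: a trivalent nitrogen with no H, bonded to three carbons.
The molecule carries 4 separate instances of a dimethylamino group (-N(CH3)2) meeting every constraint; each maps to a distinct set of atoms, giving 4 matches.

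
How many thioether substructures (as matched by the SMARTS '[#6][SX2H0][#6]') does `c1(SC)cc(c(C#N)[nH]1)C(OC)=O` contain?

1

[#6][SX2H0][#6] is the SMARTS for a thioether: an aliphatic sulfur bridging two carbons with no H on the sulfur.
Exactly one fragment in the molecule meets all constraints, giving 1 match.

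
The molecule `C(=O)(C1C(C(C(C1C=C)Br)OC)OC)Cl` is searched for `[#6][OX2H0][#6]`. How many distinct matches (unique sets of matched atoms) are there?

2

[#6][OX2H0][#6] is the SMARTS for an ether: an aliphatic oxygen bridging two carbons with no H on the oxygen.
The molecule carries 2 separate instances of a methoxy ether (-OCH3) meeting every constraint; each maps to a distinct set of atoms, giving 2 matches.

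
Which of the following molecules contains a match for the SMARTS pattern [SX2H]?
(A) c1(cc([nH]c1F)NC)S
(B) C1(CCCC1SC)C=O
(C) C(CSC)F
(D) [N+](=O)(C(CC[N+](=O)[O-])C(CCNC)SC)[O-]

A

[SX2H] describes an aliphatic sulfur with two connections, one being H (a thiol).
(A) contains a thiol (-SH), which satisfies every atom and bond constraint.
(B) has a methylthio ether (-SCH3) but the sulfur has H0 (bonded to two carbons), not H1.
(C) has a methylthio ether (-SCH3) but the sulfur has H0 (bonded to two carbons), not H1.
(D) has a methylthio ether (-SCH3) but the sulfur has H0 (bonded to two carbons), not H1.
So the answer is (A).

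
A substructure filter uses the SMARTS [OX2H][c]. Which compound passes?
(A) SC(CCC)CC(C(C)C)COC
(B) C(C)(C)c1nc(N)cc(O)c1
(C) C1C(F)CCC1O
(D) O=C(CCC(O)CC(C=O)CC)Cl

[OX2H][c] describes a hydroxyl oxygen attached to an aromatic carbon (a phenol).
(A) has a methoxy ether (-OCH3) but the oxygen has H0, not H1.
(B) contains a hydroxyl group (-OH), which satisfies every atom and bond constraint.
(C) has a hydroxyl group (-OH) but the -OH is on an aliphatic carbon, not an aromatic c.
(D) has a hydroxyl group (-OH) but the -OH is on an aliphatic carbon, not an aromatic c.
So the answer is (B).

B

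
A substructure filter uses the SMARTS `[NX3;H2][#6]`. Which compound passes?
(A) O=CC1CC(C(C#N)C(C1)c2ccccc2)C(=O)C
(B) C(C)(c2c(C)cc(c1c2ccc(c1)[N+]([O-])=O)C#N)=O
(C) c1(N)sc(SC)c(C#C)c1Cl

[NX3;H2][#6] describes a trivalent nitrogen with two H attached to carbon (a primary amine).
(A) has a nitrile (-C#N) but the nitrogen is NX1 (triple-bonded), not NX3 with two H.
(B) has a nitro group (-[N+](=O)[O-]) but the nitrogen is [N+] with no H, not NX3H2.
(C) contains a primary amino group (-NH2), which satisfies every atom and bond constraint.
So the answer is (C).

C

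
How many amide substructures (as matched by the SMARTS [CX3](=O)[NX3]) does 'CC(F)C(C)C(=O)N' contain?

[CX3](=O)[NX3] is the SMARTS for an amide: a carbonyl carbon bonded to a trivalent nitrogen.
Exactly one fragment in the molecule meets all constraints, giving 1 match.

1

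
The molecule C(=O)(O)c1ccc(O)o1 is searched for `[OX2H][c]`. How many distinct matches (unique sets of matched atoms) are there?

1

[OX2H][c] is the SMARTS for a phenol: a hydroxyl oxygen attached to an aromatic carbon.
Exactly one fragment in the molecule meets all constraints, giving 1 match.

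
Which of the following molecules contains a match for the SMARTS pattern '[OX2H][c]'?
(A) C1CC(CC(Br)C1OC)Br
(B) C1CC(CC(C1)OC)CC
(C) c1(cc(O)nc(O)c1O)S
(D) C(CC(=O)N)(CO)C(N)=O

[OX2H][c] describes a hydroxyl oxygen attached to an aromatic carbon (a phenol).
(A) has a methoxy ether (-OCH3) but the oxygen has H0, not H1.
(B) has a methoxy ether (-OCH3) but the oxygen has H0, not H1.
(C) contains a hydroxyl group (-OH), which satisfies every atom and bond constraint.
(D) has a hydroxyl group (-OH) but the -OH is on an aliphatic carbon, not an aromatic c.
So the answer is (C).

C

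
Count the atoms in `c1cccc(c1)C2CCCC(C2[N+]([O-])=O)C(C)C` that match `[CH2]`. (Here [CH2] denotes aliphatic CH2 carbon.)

The query [CH2] means: aliphatic carbon with exactly two hydrogens.
Check the 18 heavy atoms by environment: 3× C (H2) → match; 4× C (H1) → no; 1× c (aromatic, H0) → no; 5× c (aromatic, H1) → no; 1× N (charge +1, H0) → no; 1× O (charge -1, H0) → no; 1× O (H0) → no; 2× C (H3) → no.
That gives 3 matching atoms.

3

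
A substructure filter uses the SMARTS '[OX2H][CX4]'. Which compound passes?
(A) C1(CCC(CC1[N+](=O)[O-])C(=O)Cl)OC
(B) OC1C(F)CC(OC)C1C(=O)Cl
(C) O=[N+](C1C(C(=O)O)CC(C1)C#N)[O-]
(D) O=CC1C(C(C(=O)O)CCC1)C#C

[OX2H][CX4] describes a hydroxyl oxygen bound to an sp3 (X4) carbon (an aliphatic alcohol).
(A) has a methoxy ether (-OCH3) but the oxygen has H0 (ether), not H1.
(B) contains a hydroxyl group (-OH), which satisfies every atom and bond constraint.
(C) has a carboxylic acid group (-C(=O)OH) but the -OH is on a CX3 carbonyl carbon, not a CX4 carbon.
(D) has a carboxylic acid group (-C(=O)OH) but the -OH is on a CX3 carbonyl carbon, not a CX4 carbon.
So the answer is (B).

B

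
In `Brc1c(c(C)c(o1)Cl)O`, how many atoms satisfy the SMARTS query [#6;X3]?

The query [#6;X3] means: any carbon (aromatic or not) with three total connections.
Check the 9 heavy atoms by environment: 1× o (aromatic, X2) → no; 4× c (aromatic, X3) → match; 1× C (X4) → no; 1× O (X2) → no; 1× Br (X1) → no; 1× Cl (X1) → no.
That gives 4 matching atoms.

4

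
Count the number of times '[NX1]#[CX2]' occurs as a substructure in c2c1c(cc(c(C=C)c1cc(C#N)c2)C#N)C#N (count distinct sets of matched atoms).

3

[NX1]#[CX2] is the SMARTS for a nitrile: a nitrogen triple-bonded to a two-connected carbon.
The molecule carries 3 separate instances of a nitrile (-C#N) meeting every constraint; each maps to a distinct set of atoms, giving 3 matches.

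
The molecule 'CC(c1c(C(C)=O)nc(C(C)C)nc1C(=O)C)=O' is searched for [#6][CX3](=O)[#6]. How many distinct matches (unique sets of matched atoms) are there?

3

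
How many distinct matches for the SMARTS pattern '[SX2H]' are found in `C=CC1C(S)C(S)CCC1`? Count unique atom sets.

[SX2H] is the SMARTS for a thiol: an aliphatic sulfur with two connections, one being H.
The molecule carries 2 separate instances of a thiol (-SH) meeting every constraint; each maps to a distinct set of atoms, giving 2 matches.

2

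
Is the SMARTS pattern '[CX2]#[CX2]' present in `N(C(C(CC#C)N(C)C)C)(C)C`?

Yes

The pattern [CX2]#[CX2] describes a carbon-carbon triple bond — an alkyne.
The molecule carries an ethynyl group (-C#CH), whose atoms satisfy every constraint of the query, so the pattern matches.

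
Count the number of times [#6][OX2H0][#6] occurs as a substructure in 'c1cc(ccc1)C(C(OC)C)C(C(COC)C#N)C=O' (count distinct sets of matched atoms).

2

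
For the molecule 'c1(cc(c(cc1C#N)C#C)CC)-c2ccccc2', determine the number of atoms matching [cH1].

The query [cH1] means: aromatic carbon bearing exactly one hydrogen.
Check the 18 heavy atoms by environment: 5× c (aromatic, H0) → no; 7× c (aromatic, H1) → match; 2× C (H0) → no; 1× N (H0) → no; 1× C (H1) → no; 1× C (H2) → no; 1× C (H3) → no.
That gives 7 matching atoms.

7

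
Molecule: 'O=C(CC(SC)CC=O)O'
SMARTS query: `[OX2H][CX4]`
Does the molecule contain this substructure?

No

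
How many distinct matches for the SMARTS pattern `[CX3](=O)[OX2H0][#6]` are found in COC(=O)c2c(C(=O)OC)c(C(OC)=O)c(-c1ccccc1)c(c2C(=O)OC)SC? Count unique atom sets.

4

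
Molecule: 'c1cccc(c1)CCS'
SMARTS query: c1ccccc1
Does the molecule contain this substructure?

Yes

The pattern c1ccccc1 describes six aromatic carbons in a ring — a benzene ring.
The molecule carries a phenyl ring, whose atoms satisfy every constraint of the query, so the pattern matches.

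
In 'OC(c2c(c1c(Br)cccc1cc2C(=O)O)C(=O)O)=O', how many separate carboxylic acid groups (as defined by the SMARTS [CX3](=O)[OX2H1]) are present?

3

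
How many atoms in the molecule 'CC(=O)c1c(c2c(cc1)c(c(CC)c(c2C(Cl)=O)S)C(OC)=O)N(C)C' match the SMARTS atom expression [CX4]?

The query [CX4] means: C with X4: aliphatic carbon with exactly 4 total connections (bonds + H).
Check the 26 heavy atoms by environment: 10× c (aromatic, X3) → no; 6× C (X4) → match; 3× C (X3) → no; 3× O (X1) → no; 1× O (X2) → no; 1× S (X2) → no; 1× Cl (X1) → no; 1× N (X3) → no.
That gives 6 matching atoms.

6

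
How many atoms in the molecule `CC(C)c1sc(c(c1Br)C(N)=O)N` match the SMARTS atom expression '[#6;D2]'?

Check the 13 heavy atoms by environment: 1× s (aromatic, D2) → no; 4× c (aromatic, D3) → no; 2× C (D3) → no; 1× O (D1) → no; 2× N (D1) → no; 2× C (D1) → no; 1× Br (D1) → no.
No environment satisfies the query, so 0 matching atoms.

0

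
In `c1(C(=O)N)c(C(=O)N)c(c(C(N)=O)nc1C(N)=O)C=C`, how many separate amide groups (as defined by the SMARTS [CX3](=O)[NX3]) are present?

4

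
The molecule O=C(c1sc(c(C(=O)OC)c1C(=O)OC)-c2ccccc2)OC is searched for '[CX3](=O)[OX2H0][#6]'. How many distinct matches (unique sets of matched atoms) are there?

3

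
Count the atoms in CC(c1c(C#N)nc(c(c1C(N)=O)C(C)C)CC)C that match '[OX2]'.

0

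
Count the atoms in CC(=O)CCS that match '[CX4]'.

3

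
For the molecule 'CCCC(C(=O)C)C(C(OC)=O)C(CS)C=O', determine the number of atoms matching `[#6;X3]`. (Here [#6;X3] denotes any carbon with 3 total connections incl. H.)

The query [#6;X3] means: any carbon (aromatic or not) with three total connections.
Check the 17 heavy atoms by environment: 9× C (X4) → no; 3× C (X3) → match; 3× O (X1) → no; 1× O (X2) → no; 1× S (X2) → no.
That gives 3 matching atoms.

3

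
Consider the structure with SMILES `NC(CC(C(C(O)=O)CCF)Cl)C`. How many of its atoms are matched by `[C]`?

The query [C] means: uppercase C matches aliphatic (non-aromatic) carbon only.
Check the 13 heavy atoms by environment: 8× C → match; 1× N → no; 2× O → no; 1× F → no; 1× Cl → no.
That gives 8 matching atoms.

8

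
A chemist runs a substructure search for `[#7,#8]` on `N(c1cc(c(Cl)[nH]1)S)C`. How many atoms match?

2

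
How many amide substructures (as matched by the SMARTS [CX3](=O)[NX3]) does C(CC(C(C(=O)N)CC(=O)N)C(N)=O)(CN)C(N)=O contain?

[CX3](=O)[NX3] is the SMARTS for an amide: a carbonyl carbon bonded to a trivalent nitrogen.
The molecule carries 4 separate instances of a primary amide (-C(=O)NH2) meeting every constraint; each maps to a distinct set of atoms, giving 4 matches.

4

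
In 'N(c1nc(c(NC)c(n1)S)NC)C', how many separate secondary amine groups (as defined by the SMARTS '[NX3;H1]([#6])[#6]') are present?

[NX3;H1]([#6])[#6] is the SMARTS for a secondary amine: a trivalent nitrogen with one H, bonded to two carbons.
The molecule carries 3 separate instances of an N-methylamino group (-NHCH3) meeting every constraint; each maps to a distinct set of atoms, giving 3 matches.

3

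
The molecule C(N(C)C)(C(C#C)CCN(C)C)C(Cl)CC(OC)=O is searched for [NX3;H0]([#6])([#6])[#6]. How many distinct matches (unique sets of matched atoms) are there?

[NX3;H0]([#6])([#6])[#6] is the SMARTS for a tertiary amine: a trivalent nitrogen with no H, bonded to three carbons.
The molecule carries 2 separate instances of a dimethylamino group (-N(CH3)2) meeting every constraint; each maps to a distinct set of atoms, giving 2 matches.

2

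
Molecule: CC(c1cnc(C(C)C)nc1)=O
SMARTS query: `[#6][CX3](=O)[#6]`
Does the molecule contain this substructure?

Yes

The pattern [#6][CX3](=O)[#6] describes a carbonyl carbon (no H) flanked by two carbons — a ketone.
The molecule carries an acetyl/ketone group (-C(=O)CH3), whose atoms satisfy every constraint of the query, so the pattern matches.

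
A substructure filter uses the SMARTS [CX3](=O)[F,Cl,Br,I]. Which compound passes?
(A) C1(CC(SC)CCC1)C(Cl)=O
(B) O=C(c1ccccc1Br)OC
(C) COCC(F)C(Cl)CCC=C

A

[CX3](=O)[F,Cl,Br,I] describes a carbonyl carbon bonded to a halogen (an acyl halide).
(A) contains an acyl chloride (-C(=O)Cl), which satisfies every atom and bond constraint.
(B) has a methyl-ester group (-C(=O)OCH3) but the carbonyl is bonded to -O-C, not to a halogen.
(C) has a chloro substituent but the Cl is not on a carbonyl carbon.
So the answer is (A).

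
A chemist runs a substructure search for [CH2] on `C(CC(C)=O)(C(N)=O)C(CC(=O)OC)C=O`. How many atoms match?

2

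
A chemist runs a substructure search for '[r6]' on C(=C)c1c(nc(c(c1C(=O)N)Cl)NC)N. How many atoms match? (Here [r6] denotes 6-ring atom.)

Check the 15 heavy atoms by environment: 1× n (aromatic, in 6-ring) → match; 5× c (aromatic, in 6-ring) → match; 1× Cl (acyclic) → no; 3× N (acyclic) → no; 4× C (acyclic) → no; 1× O (acyclic) → no.
Summing the matching environments: 1 + 5 = 6 matching atoms.

6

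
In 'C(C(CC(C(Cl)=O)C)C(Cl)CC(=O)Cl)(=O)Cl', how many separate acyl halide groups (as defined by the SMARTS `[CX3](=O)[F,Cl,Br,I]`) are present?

3

[CX3](=O)[F,Cl,Br,I] is the SMARTS for an acyl halide: a carbonyl carbon bonded to a halogen.
The molecule carries 3 separate instances of an acyl chloride (-C(=O)Cl) meeting every constraint; each maps to a distinct set of atoms, giving 3 matches.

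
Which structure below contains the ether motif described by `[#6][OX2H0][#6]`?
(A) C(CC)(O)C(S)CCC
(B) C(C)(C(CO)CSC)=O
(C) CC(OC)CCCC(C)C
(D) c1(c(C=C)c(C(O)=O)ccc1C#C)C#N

C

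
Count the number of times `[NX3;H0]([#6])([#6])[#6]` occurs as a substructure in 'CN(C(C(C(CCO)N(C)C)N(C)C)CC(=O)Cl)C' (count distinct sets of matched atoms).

3

[NX3;H0]([#6])([#6])[#6] is the SMARTS for a tertiary amine: a trivalent nitrogen with no H, bonded to three carbons.
The molecule carries 3 separate instances of a dimethylamino group (-N(CH3)2) meeting every constraint; each maps to a distinct set of atoms, giving 3 matches.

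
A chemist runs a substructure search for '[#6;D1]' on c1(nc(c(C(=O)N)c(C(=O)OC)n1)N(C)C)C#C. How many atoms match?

4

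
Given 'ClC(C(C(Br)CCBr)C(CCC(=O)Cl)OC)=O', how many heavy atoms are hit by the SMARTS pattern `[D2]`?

5

The query [D2] means: atom with exactly two heavy-atom neighbours.
Check the 17 heavy atoms by environment: 4× C (D2) → match; 5× C (D3) → no; 2× O (D1) → no; 2× Cl (D1) → no; 2× Br (D1) → no; 1× O (D2) → match; 1× C (D1) → no.
Summing the matching environments: 4 + 1 = 5 matching atoms.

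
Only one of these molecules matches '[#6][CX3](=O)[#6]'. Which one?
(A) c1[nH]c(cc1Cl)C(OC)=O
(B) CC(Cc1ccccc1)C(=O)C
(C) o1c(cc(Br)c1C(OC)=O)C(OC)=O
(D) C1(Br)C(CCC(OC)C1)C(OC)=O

B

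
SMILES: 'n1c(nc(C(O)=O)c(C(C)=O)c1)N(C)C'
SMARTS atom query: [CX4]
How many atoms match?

3

Check the 15 heavy atoms by environment: 2× n (aromatic, X2) → no; 4× c (aromatic, X3) → no; 2× C (X3) → no; 2× O (X1) → no; 1× O (X2) → no; 1× N (X3) → no; 3× C (X4) → match.
That gives 3 matching atoms.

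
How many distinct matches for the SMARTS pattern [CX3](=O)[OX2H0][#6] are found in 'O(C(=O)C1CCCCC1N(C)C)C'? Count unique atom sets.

1

[CX3](=O)[OX2H0][#6] is the SMARTS for an ester: a carbonyl carbon bonded to an oxygen that is itself bonded to carbon (no H on that O).
Exactly one fragment in the molecule meets all constraints, giving 1 match.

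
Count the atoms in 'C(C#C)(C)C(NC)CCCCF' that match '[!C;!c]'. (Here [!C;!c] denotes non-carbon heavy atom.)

2

Check the 12 heavy atoms by environment: 10× C → no; 1× N → match; 1× F → match.
Summing the matching environments: 1 + 1 = 2 matching atoms.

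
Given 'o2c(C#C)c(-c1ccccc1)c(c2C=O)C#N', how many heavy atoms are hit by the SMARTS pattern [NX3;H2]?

0

The query [NX3;H2] means: aliphatic N with 3 total connections, two of them H — an -NH2 nitrogen (amine or amide).
Check the 17 heavy atoms by environment: 1× o (aromatic, H0, X2) → no; 5× c (aromatic, H0, X3) → no; 5× c (aromatic, H1, X3) → no; 1× C (H1, X3) → no; 1× O (H0, X1) → no; 2× C (H0, X2) → no; 1× N (H0, X1) → no; 1× C (H1, X2) → no.
No environment satisfies the query, so 0 matching atoms.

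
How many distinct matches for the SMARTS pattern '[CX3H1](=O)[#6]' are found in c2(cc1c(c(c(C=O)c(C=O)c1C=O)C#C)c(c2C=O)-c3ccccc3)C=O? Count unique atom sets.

[CX3H1](=O)[#6] is the SMARTS for an aldehyde: an sp2 carbon with one H, double-bonded to O and single-bonded to carbon.
The molecule carries 5 separate instances of an aldehyde (-CHO) meeting every constraint; each maps to a distinct set of atoms, giving 5 matches.

5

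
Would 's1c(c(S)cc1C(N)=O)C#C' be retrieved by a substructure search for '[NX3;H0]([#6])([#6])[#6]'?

No

The pattern [NX3;H0]([#6])([#6])[#6] describes a trivalent nitrogen with no H, bonded to three carbons — a tertiary amine.
The closest candidate here is a primary amide (-C(=O)NH2), but the amide nitrogen has H2 and only one carbon neighbour. No other fragment satisfies the full query, so there is no match.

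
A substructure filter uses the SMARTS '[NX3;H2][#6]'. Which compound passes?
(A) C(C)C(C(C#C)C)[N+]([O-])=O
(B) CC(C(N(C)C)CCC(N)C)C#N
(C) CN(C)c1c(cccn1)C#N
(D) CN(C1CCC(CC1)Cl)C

B

[NX3;H2][#6] describes a trivalent nitrogen with two H attached to carbon (a primary amine).
(A) has a nitro group (-[N+](=O)[O-]) but the nitrogen is [N+] with no H, not NX3H2.
(B) contains a primary amino group (-NH2), which satisfies every atom and bond constraint.
(C) has a nitrile (-C#N) but the nitrogen is NX1 (triple-bonded), not NX3 with two H.
(D) has a dimethylamino group (-N(CH3)2) but the nitrogen has H0, not H2.
So the answer is (B).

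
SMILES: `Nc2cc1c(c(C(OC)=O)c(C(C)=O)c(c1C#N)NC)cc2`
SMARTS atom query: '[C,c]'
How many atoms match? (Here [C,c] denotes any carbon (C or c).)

Check the 22 heavy atoms by environment: 10× c (aromatic) → match; 3× N → no; 6× C → match; 3× O → no.
Summing the matching environments: 10 + 6 = 16 matching atoms.

16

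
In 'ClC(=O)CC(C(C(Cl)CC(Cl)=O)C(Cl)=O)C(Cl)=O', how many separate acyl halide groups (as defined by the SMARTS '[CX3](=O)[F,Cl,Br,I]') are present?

4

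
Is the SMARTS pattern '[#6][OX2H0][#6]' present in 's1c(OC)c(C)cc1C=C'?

Yes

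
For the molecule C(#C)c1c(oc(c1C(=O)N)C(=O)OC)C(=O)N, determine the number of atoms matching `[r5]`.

5

The query [r5] means: r5 matches atoms in a five-membered ring.
Check the 17 heavy atoms by environment: 1× o (aromatic, in 5-ring) → match; 4× c (aromatic, in 5-ring) → match; 6× C (acyclic) → no; 4× O (acyclic) → no; 2× N (acyclic) → no.
Summing the matching environments: 1 + 4 = 5 matching atoms.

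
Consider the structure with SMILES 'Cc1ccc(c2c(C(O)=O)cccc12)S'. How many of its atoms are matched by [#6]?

Check the 15 heavy atoms by environment: 10× c (aromatic) → match; 2× C → match; 2× O → no; 1× S → no.
Summing the matching environments: 10 + 2 = 12 matching atoms.

12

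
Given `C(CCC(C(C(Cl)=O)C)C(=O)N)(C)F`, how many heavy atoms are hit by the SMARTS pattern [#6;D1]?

The query [#6;D1] means: carbon bonded to exactly one heavy atom.
Check the 14 heavy atoms by environment: 2× C (D1) → match; 5× C (D3) → no; 2× C (D2) → no; 2× O (D1) → no; 1× N (D1) → no; 1× Cl (D1) → no; 1× F (D1) → no.
That gives 2 matching atoms.

2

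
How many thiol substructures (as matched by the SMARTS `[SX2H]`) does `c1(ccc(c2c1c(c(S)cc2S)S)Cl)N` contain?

[SX2H] is the SMARTS for a thiol: an aliphatic sulfur with two connections, one being H.
The molecule carries 3 separate instances of a thiol (-SH) meeting every constraint; each maps to a distinct set of atoms, giving 3 matches.

3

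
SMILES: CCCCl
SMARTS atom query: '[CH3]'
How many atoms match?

1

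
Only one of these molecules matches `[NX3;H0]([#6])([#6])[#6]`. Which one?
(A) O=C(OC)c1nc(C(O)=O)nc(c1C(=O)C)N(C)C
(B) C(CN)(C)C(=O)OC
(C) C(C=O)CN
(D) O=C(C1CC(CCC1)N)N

[NX3;H0]([#6])([#6])[#6] describes a trivalent nitrogen with no H, bonded to three carbons (a tertiary amine).
(A) contains a dimethylamino group (-N(CH3)2), which satisfies every atom and bond constraint.
(B) has a primary amino group (-NH2) but the nitrogen has H2, not H0 with three carbons.
(C) has a primary amino group (-NH2) but the nitrogen has H2, not H0 with three carbons.
(D) has a primary amino group (-NH2) but the nitrogen has H2, not H0 with three carbons.
So the answer is (A).

A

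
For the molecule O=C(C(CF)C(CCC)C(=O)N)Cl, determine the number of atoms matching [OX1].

2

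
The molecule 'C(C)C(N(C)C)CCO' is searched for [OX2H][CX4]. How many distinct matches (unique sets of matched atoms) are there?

[OX2H][CX4] is the SMARTS for an aliphatic alcohol: a hydroxyl oxygen bound to an sp3 (X4) carbon.
Exactly one fragment in the molecule meets all constraints, giving 1 match.

1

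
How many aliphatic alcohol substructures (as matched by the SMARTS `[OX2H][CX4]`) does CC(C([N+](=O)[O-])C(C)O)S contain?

1

[OX2H][CX4] is the SMARTS for an aliphatic alcohol: a hydroxyl oxygen bound to an sp3 (X4) carbon.
Exactly one fragment in the molecule meets all constraints, giving 1 match.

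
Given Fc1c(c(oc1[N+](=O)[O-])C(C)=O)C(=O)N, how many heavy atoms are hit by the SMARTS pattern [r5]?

The query [r5] means: r5 matches atoms in a five-membered ring.
Check the 15 heavy atoms by environment: 1× o (aromatic, in 5-ring) → match; 4× c (aromatic, in 5-ring) → match; 1× F (acyclic) → no; 3× C (acyclic) → no; 3× O (acyclic) → no; 1× N (acyclic) → no; 1× N (charge +1, acyclic) → no; 1× O (charge -1, acyclic) → no.
Summing the matching environments: 1 + 4 = 5 matching atoms.

5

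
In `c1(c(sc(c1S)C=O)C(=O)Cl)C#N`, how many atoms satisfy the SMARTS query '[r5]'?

5

The query [r5] means: r5 matches atoms in a five-membered ring.
Check the 13 heavy atoms by environment: 1× s (aromatic, in 5-ring) → match; 4× c (aromatic, in 5-ring) → match; 1× S (acyclic) → no; 3× C (acyclic) → no; 2× O (acyclic) → no; 1× N (acyclic) → no; 1× Cl (acyclic) → no.
Summing the matching environments: 1 + 4 = 5 matching atoms.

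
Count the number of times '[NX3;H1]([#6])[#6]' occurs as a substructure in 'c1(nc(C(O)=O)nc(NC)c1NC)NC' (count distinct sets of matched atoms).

3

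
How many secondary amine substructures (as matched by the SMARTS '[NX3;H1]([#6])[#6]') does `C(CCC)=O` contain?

[NX3;H1]([#6])[#6] is the SMARTS for a secondary amine: a trivalent nitrogen with one H, bonded to two carbons.
No fragment in the molecule satisfies every constraint, giving 0 matches.

0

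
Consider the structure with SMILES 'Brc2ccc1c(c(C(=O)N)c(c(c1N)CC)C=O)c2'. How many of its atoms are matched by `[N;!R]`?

2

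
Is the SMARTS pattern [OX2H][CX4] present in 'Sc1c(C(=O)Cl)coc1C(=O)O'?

The pattern [OX2H][CX4] describes a hydroxyl oxygen bound to an sp3 (X4) carbon — an aliphatic alcohol.
The closest candidate here is a carboxylic acid group (-C(=O)OH), but the -OH is on a CX3 carbonyl carbon, not a CX4 carbon. No other fragment satisfies the full query, so there is no match.

No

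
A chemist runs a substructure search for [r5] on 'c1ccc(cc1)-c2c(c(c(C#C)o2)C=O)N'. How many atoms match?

5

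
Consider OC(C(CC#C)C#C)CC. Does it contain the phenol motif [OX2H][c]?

No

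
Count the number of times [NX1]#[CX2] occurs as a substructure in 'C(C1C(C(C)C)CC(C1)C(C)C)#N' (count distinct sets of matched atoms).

1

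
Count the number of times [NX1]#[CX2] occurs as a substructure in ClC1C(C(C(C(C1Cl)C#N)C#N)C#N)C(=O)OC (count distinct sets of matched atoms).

3

[NX1]#[CX2] is the SMARTS for a nitrile: a nitrogen triple-bonded to a two-connected carbon.
The molecule carries 3 separate instances of a nitrile (-C#N) meeting every constraint; each maps to a distinct set of atoms, giving 3 matches.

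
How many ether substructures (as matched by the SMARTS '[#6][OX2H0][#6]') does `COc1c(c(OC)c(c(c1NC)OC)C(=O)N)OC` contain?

[#6][OX2H0][#6] is the SMARTS for an ether: an aliphatic oxygen bridging two carbons with no H on the oxygen.
The molecule carries 4 separate instances of a methoxy ether (-OCH3) meeting every constraint; each maps to a distinct set of atoms, giving 4 matches.

4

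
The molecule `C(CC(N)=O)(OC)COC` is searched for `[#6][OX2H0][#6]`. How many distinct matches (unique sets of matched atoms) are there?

2

[#6][OX2H0][#6] is the SMARTS for an ether: an aliphatic oxygen bridging two carbons with no H on the oxygen.
The molecule carries 2 separate instances of a methoxy ether (-OCH3) meeting every constraint; each maps to a distinct set of atoms, giving 2 matches.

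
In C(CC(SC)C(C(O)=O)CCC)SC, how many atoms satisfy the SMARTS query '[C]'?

The query [C] means: uppercase C matches aliphatic (non-aromatic) carbon only.
Check the 14 heavy atoms by environment: 10× C → match; 2× S → no; 2× O → no.
That gives 10 matching atoms.

10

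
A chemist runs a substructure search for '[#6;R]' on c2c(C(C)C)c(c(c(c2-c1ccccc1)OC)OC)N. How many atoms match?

The query [#6;R] means: carbon that is part of a ring.
Check the 20 heavy atoms by environment: 12× c (aromatic, in 6-ring) → match; 2× O (acyclic) → no; 5× C (acyclic) → no; 1× N (acyclic) → no.
That gives 12 matching atoms.

12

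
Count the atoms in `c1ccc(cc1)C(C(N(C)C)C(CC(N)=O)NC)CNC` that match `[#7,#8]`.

5

The query [#7,#8] means: nitrogen or oxygen (comma = OR).
Check the 21 heavy atoms by environment: 10× C → no; 4× N → match; 1× O → match; 6× c (aromatic) → no.
Summing the matching environments: 4 + 1 = 5 matching atoms.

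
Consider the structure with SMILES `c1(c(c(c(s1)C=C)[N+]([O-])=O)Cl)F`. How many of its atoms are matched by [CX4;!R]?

0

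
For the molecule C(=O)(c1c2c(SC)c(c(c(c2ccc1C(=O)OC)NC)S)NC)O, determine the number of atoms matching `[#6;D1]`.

4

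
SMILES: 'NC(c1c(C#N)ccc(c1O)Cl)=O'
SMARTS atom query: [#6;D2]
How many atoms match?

3

The query [#6;D2] means: any carbon bonded to exactly two heavy atoms.
Check the 13 heavy atoms by environment: 2× c (aromatic, D2) → match; 4× c (aromatic, D3) → no; 1× Cl (D1) → no; 2× O (D1) → no; 1× C (D2) → match; 2× N (D1) → no; 1× C (D3) → no.
Summing the matching environments: 2 + 1 = 3 matching atoms.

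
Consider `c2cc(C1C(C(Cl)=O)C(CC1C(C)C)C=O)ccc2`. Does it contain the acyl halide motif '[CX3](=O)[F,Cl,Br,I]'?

Yes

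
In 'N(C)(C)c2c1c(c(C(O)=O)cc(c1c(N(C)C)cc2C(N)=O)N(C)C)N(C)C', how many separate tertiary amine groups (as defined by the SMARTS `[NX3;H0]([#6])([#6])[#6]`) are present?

[NX3;H0]([#6])([#6])[#6] is the SMARTS for a tertiary amine: a trivalent nitrogen with no H, bonded to three carbons.
The molecule carries 4 separate instances of a dimethylamino group (-N(CH3)2) meeting every constraint; each maps to a distinct set of atoms, giving 4 matches.

4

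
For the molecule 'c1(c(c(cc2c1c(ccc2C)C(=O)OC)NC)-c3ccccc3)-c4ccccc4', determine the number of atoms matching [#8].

2

Check the 29 heavy atoms by environment: 22× c (aromatic) → no; 1× N → no; 4× C → no; 2× O → match.
That gives 2 matching atoms.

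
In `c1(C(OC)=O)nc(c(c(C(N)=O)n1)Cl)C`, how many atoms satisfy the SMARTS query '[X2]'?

The query [X2] means: any atom with exactly two total connections (bonds + H).
Check the 15 heavy atoms by environment: 2× n (aromatic, X2) → match; 4× c (aromatic, X3) → no; 2× C (X3) → no; 2× O (X1) → no; 1× O (X2) → match; 2× C (X4) → no; 1× N (X3) → no; 1× Cl (X1) → no.
Summing the matching environments: 2 + 1 = 3 matching atoms.

3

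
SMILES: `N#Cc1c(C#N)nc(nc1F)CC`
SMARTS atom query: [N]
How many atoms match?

2

The query [N] means: uppercase N matches aliphatic (non-aromatic) nitrogen only.
Check the 13 heavy atoms by environment: 2× n (aromatic) → no; 4× c (aromatic) → no; 4× C → no; 2× N → match; 1× F → no.
That gives 2 matching atoms.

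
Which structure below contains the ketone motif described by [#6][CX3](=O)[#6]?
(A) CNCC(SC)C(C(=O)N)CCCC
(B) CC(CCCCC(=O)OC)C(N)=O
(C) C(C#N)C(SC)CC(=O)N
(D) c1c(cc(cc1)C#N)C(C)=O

D

[#6][CX3](=O)[#6] describes a carbonyl carbon (no H) flanked by two carbons (a ketone).
(A) has a primary amide (-C(=O)NH2) but one neighbour of the carbonyl carbon is N, not C.
(B) has a primary amide (-C(=O)NH2) but one neighbour of the carbonyl carbon is N, not C.
(C) has a primary amide (-C(=O)NH2) but one neighbour of the carbonyl carbon is N, not C.
(D) contains an acetyl/ketone group (-C(=O)CH3), which satisfies every atom and bond constraint.
So the answer is (D).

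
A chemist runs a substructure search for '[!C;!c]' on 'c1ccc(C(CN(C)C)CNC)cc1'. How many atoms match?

The query [!C;!c] means: neither aliphatic nor aromatic carbon — same as [!#6].
Check the 14 heavy atoms by environment: 6× C → no; 2× N → match; 6× c (aromatic) → no.
That gives 2 matching atoms.

2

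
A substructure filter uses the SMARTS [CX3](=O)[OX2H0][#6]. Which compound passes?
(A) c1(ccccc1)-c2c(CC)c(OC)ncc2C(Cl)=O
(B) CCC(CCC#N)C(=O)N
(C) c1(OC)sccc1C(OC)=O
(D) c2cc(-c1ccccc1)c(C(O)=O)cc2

C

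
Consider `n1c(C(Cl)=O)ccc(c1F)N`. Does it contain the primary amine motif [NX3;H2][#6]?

Yes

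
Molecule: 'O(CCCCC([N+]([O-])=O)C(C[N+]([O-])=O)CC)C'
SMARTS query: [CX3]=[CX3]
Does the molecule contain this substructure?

No

The pattern [CX3]=[CX3] describes a non-aromatic C=C double bond between two sp2 carbons — an alkene.
The closest candidate here is an ethyl group (-CH2CH3), but its C-C bond is a single bond between CX4 carbons, not CX3=CX3. No other fragment satisfies the full query, so there is no match.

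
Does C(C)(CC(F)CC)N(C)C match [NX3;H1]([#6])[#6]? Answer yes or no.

No

The pattern [NX3;H1]([#6])[#6] describes a trivalent nitrogen with one H, bonded to two carbons — a secondary amine.
The closest candidate here is a dimethylamino group (-N(CH3)2), but the nitrogen has H0, not H1. No other fragment satisfies the full query, so there is no match.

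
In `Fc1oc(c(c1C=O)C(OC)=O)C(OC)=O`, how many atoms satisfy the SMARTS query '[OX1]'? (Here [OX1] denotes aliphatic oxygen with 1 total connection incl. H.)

Check the 16 heavy atoms by environment: 1× o (aromatic, X2) → no; 4× c (aromatic, X3) → no; 3× C (X3) → no; 3× O (X1) → match; 2× O (X2) → no; 2× C (X4) → no; 1× F (X1) → no.
That gives 3 matching atoms.

3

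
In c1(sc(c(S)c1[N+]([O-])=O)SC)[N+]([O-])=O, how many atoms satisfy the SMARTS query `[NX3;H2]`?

0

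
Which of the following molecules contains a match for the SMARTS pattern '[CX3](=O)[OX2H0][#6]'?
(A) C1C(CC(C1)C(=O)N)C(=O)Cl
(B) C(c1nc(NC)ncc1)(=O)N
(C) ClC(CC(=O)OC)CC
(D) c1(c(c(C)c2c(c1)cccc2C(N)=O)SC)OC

C

[CX3](=O)[OX2H0][#6] describes a carbonyl carbon bonded to an oxygen that is itself bonded to carbon (no H on that O) (an ester).
(A) has a primary amide (-C(=O)NH2) but the carbonyl is bonded to N, not to an O-C linkage.
(B) has a primary amide (-C(=O)NH2) but the carbonyl is bonded to N, not to an O-C linkage.
(C) contains a methyl-ester group (-C(=O)OCH3), which satisfies every atom and bond constraint.
(D) has a primary amide (-C(=O)NH2) but the carbonyl is bonded to N, not to an O-C linkage.
So the answer is (C).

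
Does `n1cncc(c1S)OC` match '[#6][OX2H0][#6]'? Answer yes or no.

The pattern [#6][OX2H0][#6] describes an aliphatic oxygen bridging two carbons with no H on the oxygen — an ether.
The molecule carries a methoxy ether (-OCH3), whose atoms satisfy every constraint of the query, so the pattern matches.

Yes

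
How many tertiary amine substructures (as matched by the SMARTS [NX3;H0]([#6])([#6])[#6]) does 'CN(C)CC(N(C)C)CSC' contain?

2

[NX3;H0]([#6])([#6])[#6] is the SMARTS for a tertiary amine: a trivalent nitrogen with no H, bonded to three carbons.
The molecule carries 2 separate instances of a dimethylamino group (-N(CH3)2) meeting every constraint; each maps to a distinct set of atoms, giving 2 matches.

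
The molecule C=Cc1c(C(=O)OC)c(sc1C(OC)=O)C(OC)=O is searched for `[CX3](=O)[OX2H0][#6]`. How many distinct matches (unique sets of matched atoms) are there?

3

[CX3](=O)[OX2H0][#6] is the SMARTS for an ester: a carbonyl carbon bonded to an oxygen that is itself bonded to carbon (no H on that O).
The molecule carries 3 separate instances of a methyl-ester group (-C(=O)OCH3) meeting every constraint; each maps to a distinct set of atoms, giving 3 matches.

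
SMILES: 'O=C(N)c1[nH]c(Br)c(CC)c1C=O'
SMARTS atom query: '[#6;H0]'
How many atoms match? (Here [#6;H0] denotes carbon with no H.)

The query [#6;H0] means: any carbon with no attached hydrogen.
Check the 13 heavy atoms by environment: 1× n (aromatic, H1) → no; 4× c (aromatic, H0) → match; 1× C (H0) → match; 2× O (H0) → no; 1× N (H2) → no; 1× C (H2) → no; 1× C (H3) → no; 1× Br (H0) → no; 1× C (H1) → no.
Summing the matching environments: 4 + 1 = 5 matching atoms.

5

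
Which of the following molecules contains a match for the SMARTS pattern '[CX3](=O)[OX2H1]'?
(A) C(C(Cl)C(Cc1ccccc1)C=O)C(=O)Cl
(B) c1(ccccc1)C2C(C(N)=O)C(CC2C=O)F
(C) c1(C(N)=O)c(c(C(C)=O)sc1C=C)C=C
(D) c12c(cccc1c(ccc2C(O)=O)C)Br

[CX3](=O)[OX2H1] describes an sp2 carbon double-bonded to O and single-bonded to an -OH oxygen (a carboxylic acid).
(A) has an acyl chloride (-C(=O)Cl) but the carbonyl is bonded to Cl, not to an -OH oxygen.
(B) has a primary amide (-C(=O)NH2) but the carbonyl is bonded to N, not to an -OH oxygen.
(C) has a primary amide (-C(=O)NH2) but the carbonyl is bonded to N, not to an -OH oxygen.
(D) contains a carboxylic acid group (-C(=O)OH), which satisfies every atom and bond constraint.
So the answer is (D).

D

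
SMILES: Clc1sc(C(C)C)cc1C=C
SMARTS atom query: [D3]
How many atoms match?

The query [D3] means: atom with exactly three heavy-atom neighbours.
Check the 11 heavy atoms by environment: 1× s (aromatic, D2) → no; 3× c (aromatic, D3) → match; 1× c (aromatic, D2) → no; 1× C (D2) → no; 3× C (D1) → no; 1× C (D3) → match; 1× Cl (D1) → no.
Summing the matching environments: 3 + 1 = 4 matching atoms.

4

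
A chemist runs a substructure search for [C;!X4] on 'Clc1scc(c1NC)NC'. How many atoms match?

0

The query [C;!X4] means: aliphatic carbon that does not have four total connections.
Check the 10 heavy atoms by environment: 1× s (aromatic, X2) → no; 4× c (aromatic, X3) → no; 2× N (X3) → no; 2× C (X4) → no; 1× Cl (X1) → no.
No environment satisfies the query, so 0 matching atoms.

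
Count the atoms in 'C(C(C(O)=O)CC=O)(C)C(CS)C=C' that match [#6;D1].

2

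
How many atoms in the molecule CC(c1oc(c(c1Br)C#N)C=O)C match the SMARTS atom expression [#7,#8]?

3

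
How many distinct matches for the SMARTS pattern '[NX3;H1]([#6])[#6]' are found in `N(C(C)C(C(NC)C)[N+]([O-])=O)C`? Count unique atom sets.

[NX3;H1]([#6])[#6] is the SMARTS for a secondary amine: a trivalent nitrogen with one H, bonded to two carbons.
The molecule carries 2 separate instances of an N-methylamino group (-NHCH3) meeting every constraint; each maps to a distinct set of atoms, giving 2 matches.

2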